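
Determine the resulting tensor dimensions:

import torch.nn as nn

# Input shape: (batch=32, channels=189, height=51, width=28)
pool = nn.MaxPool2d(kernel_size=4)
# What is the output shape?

Input shape: (32, 189, 51, 28)
Output shape: (32, 189, 12, 7)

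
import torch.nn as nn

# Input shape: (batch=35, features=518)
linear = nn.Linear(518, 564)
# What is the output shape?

Input shape: (35, 518)
Output shape: (35, 564)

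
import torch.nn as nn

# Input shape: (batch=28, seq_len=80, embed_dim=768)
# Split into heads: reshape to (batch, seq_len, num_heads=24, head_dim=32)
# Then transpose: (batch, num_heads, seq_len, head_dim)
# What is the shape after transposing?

Input shape: (28, 80, 768)
  -> after reshape: (28, 80, 24, 32)
Output shape: (28, 24, 80, 32)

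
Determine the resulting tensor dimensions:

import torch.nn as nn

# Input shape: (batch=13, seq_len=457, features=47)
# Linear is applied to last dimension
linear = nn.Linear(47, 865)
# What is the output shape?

Input shape: (13, 457, 47)
Output shape: (13, 457, 865)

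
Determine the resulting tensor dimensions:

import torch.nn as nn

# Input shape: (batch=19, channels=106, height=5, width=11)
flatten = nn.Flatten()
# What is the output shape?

Input shape: (19, 106, 5, 11)
Output shape: (19, 5830)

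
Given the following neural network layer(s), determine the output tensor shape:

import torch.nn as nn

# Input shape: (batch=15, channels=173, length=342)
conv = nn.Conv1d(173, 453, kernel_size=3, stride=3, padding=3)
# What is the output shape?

Input shape: (15, 173, 342)
Output shape: (15, 453, 116)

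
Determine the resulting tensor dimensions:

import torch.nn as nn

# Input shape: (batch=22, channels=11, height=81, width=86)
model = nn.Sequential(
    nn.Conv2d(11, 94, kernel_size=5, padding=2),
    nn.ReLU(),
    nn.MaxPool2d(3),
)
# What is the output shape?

Input shape: (22, 11, 81, 86)
  -> after Conv2d: (22, 94, 81, 86)
  -> after ReLU: (22, 94, 81, 86)
Output shape: (22, 94, 27, 28)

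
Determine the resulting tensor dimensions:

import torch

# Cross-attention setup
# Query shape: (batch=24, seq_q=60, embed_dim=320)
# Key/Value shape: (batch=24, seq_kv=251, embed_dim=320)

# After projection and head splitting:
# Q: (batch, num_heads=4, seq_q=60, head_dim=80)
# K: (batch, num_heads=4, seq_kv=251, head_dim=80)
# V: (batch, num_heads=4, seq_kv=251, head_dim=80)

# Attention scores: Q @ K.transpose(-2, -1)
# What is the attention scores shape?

Input shape: (24, 60, 320)
Output shape: (24, 4, 60, 251)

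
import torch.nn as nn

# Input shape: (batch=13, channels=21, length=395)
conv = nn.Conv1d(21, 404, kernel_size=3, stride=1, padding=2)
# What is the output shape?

Input shape: (13, 21, 395)
Output shape: (13, 404, 397)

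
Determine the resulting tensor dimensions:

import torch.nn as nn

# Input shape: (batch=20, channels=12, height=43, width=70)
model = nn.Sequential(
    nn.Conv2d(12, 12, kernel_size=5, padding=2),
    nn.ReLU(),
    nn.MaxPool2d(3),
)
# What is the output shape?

Input shape: (20, 12, 43, 70)
  -> after Conv2d: (20, 12, 43, 70)
  -> after ReLU: (20, 12, 43, 70)
Output shape: (20, 12, 14, 23)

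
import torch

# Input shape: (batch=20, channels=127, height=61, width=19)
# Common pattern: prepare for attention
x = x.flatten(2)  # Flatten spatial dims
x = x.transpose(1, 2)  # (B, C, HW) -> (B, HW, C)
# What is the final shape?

Input shape: (20, 127, 61, 19)
  -> after flatten(2): (20, 127, 1159)
Output shape: (20, 1159, 127)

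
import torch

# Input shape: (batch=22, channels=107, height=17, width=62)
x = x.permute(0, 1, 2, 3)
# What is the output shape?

Input shape: (22, 107, 17, 62)
Output shape: (22, 107, 17, 62)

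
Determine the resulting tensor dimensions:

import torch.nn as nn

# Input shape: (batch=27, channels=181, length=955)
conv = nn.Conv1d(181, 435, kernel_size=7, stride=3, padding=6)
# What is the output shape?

Input shape: (27, 181, 955)
Output shape: (27, 435, 321)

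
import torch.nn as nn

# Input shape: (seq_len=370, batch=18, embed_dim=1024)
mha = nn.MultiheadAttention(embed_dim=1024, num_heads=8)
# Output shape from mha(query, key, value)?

Input shape: (370, 18, 1024)
Output shape: (370, 18, 1024)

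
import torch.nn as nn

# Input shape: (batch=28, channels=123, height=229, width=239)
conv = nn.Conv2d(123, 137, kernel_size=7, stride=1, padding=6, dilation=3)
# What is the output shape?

Input shape: (28, 123, 229, 239)
Output shape: (28, 137, 223, 233)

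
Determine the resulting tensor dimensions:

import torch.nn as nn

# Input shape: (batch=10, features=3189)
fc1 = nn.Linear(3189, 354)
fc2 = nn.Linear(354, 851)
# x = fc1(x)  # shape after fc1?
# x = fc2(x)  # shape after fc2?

Input shape: (10, 3189)
  -> after fc1: (10, 354)
Output shape: (10, 851)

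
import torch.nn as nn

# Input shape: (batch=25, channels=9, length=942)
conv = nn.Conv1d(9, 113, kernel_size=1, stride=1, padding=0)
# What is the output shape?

Input shape: (25, 9, 942)
Output shape: (25, 113, 942)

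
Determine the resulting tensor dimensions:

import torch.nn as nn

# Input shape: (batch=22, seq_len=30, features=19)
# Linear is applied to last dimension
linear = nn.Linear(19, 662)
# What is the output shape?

Input shape: (22, 30, 19)
Output shape: (22, 30, 662)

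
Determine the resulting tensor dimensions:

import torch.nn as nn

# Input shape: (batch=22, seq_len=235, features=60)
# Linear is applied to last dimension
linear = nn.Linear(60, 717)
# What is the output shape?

Input shape: (22, 235, 60)
Output shape: (22, 235, 717)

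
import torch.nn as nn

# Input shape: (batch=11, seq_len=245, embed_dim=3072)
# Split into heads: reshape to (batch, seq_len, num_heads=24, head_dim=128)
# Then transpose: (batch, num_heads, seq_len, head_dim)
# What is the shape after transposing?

Input shape: (11, 245, 3072)
  -> after reshape: (11, 245, 24, 128)
Output shape: (11, 24, 245, 128)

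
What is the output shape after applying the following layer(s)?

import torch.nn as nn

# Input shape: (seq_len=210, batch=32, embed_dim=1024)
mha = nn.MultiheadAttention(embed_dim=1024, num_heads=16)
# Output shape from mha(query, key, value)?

Input shape: (210, 32, 1024)
Output shape: (210, 32, 1024)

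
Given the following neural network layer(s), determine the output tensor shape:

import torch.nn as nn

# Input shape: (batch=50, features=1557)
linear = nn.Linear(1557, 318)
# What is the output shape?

Input shape: (50, 1557)
Output shape: (50, 318)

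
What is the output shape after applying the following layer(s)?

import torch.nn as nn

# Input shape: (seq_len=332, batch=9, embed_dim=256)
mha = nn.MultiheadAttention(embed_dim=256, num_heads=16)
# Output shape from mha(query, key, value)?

Input shape: (332, 9, 256)
Output shape: (332, 9, 256)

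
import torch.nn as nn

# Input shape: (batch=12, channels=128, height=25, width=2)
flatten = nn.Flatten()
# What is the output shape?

Input shape: (12, 128, 25, 2)
Output shape: (12, 6400)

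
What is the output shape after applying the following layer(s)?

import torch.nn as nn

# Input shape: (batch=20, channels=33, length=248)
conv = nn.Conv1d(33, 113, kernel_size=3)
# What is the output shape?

Input shape: (20, 33, 248)
Output shape: (20, 113, 246)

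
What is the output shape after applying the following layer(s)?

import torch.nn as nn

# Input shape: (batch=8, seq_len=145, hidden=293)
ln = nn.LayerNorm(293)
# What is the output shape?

Input shape: (8, 145, 293)
Output shape: (8, 145, 293)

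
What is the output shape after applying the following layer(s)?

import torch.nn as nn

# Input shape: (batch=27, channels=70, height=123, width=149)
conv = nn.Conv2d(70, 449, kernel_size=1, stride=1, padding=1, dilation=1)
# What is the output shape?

Input shape: (27, 70, 123, 149)
Output shape: (27, 449, 125, 151)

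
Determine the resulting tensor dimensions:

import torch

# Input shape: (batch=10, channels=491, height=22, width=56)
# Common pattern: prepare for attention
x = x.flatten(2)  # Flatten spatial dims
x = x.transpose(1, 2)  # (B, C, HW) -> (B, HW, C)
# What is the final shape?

Input shape: (10, 491, 22, 56)
  -> after flatten(2): (10, 491, 1232)
Output shape: (10, 1232, 491)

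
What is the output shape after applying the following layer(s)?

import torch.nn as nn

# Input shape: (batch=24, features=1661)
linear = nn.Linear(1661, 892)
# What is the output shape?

Input shape: (24, 1661)
Output shape: (24, 892)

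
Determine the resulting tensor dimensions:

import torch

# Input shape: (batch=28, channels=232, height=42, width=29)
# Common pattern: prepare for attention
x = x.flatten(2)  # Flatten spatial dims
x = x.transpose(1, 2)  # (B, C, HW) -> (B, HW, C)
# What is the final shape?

Input shape: (28, 232, 42, 29)
  -> after flatten(2): (28, 232, 1218)
Output shape: (28, 1218, 232)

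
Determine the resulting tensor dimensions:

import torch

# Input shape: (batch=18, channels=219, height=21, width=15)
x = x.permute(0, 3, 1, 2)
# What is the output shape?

Input shape: (18, 219, 21, 15)
Output shape: (18, 15, 219, 21)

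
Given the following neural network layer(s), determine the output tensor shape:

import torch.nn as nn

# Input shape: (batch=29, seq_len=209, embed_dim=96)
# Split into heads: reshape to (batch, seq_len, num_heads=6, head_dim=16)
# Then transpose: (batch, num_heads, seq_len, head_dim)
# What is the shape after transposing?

Input shape: (29, 209, 96)
  -> after reshape: (29, 209, 6, 16)
Output shape: (29, 6, 209, 16)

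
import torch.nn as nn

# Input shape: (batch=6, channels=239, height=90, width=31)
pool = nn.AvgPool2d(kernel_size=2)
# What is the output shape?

Input shape: (6, 239, 90, 31)
Output shape: (6, 239, 45, 15)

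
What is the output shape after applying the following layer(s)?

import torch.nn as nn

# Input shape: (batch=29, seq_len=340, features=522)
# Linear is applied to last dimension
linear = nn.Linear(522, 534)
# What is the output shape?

Input shape: (29, 340, 522)
Output shape: (29, 340, 534)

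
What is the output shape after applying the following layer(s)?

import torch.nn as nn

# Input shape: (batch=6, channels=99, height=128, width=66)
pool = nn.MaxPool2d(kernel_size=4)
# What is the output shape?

Input shape: (6, 99, 128, 66)
Output shape: (6, 99, 32, 16)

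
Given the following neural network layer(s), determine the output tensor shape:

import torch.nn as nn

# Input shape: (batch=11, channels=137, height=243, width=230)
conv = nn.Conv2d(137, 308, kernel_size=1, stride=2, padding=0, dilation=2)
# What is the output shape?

Input shape: (11, 137, 243, 230)
Output shape: (11, 308, 122, 115)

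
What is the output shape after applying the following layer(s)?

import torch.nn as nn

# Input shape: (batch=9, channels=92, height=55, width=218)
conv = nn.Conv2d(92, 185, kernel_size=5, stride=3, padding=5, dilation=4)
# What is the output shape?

Input shape: (9, 92, 55, 218)
Output shape: (9, 185, 17, 71)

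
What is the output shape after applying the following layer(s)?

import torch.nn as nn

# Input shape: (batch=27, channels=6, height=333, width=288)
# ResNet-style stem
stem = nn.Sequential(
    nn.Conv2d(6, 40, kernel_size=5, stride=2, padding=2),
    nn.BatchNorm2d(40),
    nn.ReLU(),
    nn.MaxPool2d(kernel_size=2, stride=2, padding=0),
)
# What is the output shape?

Input shape: (27, 6, 333, 288)
  -> after Conv2d 5x5 stride=2: (27, 40, 167, 144)
Output shape: (27, 40, 83, 72)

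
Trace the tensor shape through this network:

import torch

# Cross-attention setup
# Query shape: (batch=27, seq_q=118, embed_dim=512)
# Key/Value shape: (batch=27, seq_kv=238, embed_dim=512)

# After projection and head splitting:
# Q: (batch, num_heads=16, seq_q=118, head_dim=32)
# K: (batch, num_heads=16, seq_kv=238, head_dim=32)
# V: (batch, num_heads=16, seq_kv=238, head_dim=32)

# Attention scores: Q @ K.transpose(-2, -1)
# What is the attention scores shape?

Input shape: (27, 118, 512)
Output shape: (27, 16, 118, 238)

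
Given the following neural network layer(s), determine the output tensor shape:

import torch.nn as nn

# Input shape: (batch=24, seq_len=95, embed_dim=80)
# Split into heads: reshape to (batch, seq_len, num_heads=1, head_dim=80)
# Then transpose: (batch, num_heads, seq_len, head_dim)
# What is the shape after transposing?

Input shape: (24, 95, 80)
  -> after reshape: (24, 95, 1, 80)
Output shape: (24, 1, 95, 80)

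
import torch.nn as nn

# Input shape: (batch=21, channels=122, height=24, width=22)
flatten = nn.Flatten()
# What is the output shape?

Input shape: (21, 122, 24, 22)
Output shape: (21, 64416)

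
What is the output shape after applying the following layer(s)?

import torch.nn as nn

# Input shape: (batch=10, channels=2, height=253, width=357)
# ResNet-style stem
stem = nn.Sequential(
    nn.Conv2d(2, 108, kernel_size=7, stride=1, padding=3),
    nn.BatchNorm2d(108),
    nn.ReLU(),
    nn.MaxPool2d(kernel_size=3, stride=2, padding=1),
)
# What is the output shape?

Input shape: (10, 2, 253, 357)
  -> after Conv2d 7x7 stride=1: (10, 108, 253, 357)
Output shape: (10, 108, 127, 179)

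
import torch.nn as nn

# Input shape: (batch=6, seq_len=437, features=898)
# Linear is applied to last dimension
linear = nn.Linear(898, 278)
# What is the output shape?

Input shape: (6, 437, 898)
Output shape: (6, 437, 278)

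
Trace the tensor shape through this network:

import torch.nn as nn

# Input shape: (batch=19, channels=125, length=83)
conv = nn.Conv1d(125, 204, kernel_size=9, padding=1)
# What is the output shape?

Input shape: (19, 125, 83)
Output shape: (19, 204, 77)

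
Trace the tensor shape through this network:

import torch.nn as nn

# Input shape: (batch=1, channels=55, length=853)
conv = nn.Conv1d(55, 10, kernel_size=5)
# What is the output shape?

Input shape: (1, 55, 853)
Output shape: (1, 10, 849)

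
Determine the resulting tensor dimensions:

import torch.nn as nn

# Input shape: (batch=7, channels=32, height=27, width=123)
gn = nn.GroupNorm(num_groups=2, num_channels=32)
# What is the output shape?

Input shape: (7, 32, 27, 123)
Output shape: (7, 32, 27, 123)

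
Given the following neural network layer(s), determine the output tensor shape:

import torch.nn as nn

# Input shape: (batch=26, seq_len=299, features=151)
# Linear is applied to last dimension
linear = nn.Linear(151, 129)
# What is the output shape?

Input shape: (26, 299, 151)
Output shape: (26, 299, 129)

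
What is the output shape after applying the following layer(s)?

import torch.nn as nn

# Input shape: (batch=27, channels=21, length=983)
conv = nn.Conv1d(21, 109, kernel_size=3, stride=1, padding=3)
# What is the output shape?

Input shape: (27, 21, 983)
Output shape: (27, 109, 987)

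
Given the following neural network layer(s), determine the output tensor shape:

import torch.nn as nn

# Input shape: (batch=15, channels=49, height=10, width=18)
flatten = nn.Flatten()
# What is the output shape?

Input shape: (15, 49, 10, 18)
Output shape: (15, 8820)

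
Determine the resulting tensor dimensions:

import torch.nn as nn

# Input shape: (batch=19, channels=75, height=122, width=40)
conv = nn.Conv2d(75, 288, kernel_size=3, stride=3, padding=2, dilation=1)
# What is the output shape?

Input shape: (19, 75, 122, 40)
Output shape: (19, 288, 42, 14)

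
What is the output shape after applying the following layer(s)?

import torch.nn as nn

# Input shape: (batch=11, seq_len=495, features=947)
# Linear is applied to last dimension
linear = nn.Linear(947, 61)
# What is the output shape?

Input shape: (11, 495, 947)
Output shape: (11, 495, 61)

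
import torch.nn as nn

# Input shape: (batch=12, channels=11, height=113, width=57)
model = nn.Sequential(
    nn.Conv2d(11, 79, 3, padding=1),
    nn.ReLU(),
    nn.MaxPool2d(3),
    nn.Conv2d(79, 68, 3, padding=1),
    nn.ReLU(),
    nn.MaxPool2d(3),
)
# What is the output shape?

Input shape: (12, 11, 113, 57)
  -> after first Conv2d: (12, 79, 113, 57)
  -> after first MaxPool2d: (12, 79, 37, 19)
  -> after second Conv2d: (12, 68, 37, 19)
Output shape: (12, 68, 12, 6)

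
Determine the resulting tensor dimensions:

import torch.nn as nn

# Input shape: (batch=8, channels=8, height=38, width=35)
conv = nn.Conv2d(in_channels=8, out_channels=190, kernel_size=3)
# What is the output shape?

Input shape: (8, 8, 38, 35)
Output shape: (8, 190, 36, 33)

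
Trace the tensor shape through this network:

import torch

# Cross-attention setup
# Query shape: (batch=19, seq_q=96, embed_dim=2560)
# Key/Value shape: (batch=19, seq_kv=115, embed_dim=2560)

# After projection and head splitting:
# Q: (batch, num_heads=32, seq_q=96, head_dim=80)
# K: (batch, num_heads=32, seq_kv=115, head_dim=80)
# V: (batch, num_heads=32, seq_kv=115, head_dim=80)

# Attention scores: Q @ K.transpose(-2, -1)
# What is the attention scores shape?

Input shape: (19, 96, 2560)
Output shape: (19, 32, 96, 115)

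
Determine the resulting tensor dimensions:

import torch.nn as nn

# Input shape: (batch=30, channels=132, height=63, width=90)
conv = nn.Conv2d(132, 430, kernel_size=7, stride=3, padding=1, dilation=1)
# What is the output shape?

Input shape: (30, 132, 63, 90)
Output shape: (30, 430, 20, 29)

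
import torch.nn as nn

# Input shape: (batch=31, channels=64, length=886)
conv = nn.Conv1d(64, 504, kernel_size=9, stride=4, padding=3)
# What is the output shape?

Input shape: (31, 64, 886)
Output shape: (31, 504, 221)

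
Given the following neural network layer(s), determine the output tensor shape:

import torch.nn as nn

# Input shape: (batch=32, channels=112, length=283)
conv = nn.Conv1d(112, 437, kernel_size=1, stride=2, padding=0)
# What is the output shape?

Input shape: (32, 112, 283)
Output shape: (32, 437, 142)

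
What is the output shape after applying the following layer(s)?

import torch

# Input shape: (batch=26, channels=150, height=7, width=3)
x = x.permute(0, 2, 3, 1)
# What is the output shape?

Input shape: (26, 150, 7, 3)
Output shape: (26, 7, 3, 150)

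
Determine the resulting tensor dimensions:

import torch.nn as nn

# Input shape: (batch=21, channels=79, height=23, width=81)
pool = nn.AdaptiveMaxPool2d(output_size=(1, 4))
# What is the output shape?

Input shape: (21, 79, 23, 81)
Output shape: (21, 79, 1, 4)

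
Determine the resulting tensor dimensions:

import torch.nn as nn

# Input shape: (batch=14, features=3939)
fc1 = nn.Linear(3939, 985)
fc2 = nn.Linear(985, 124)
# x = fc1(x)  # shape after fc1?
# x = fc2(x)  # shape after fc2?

Input shape: (14, 3939)
  -> after fc1: (14, 985)
Output shape: (14, 124)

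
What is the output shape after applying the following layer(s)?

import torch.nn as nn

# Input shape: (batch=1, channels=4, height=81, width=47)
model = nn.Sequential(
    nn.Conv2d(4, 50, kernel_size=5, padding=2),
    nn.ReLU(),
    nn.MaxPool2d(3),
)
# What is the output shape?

Input shape: (1, 4, 81, 47)
  -> after Conv2d: (1, 50, 81, 47)
  -> after ReLU: (1, 50, 81, 47)
Output shape: (1, 50, 27, 15)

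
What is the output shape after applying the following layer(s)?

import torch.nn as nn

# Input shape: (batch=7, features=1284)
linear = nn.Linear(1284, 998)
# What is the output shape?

Input shape: (7, 1284)
Output shape: (7, 998)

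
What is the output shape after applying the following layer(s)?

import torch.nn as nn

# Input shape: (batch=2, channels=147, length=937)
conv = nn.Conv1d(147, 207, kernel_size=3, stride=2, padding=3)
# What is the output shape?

Input shape: (2, 147, 937)
Output shape: (2, 207, 471)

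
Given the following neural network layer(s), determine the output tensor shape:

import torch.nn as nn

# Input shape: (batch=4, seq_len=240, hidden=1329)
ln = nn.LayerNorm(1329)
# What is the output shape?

Input shape: (4, 240, 1329)
Output shape: (4, 240, 1329)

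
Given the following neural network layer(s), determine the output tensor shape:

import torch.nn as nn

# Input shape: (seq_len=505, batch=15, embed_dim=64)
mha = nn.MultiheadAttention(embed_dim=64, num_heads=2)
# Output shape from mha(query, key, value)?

Input shape: (505, 15, 64)
Output shape: (505, 15, 64)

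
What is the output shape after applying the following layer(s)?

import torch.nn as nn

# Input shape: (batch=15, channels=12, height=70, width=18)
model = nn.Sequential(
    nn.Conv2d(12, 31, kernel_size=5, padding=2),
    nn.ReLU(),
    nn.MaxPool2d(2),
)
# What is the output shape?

Input shape: (15, 12, 70, 18)
  -> after Conv2d: (15, 31, 70, 18)
  -> after ReLU: (15, 31, 70, 18)
Output shape: (15, 31, 35, 9)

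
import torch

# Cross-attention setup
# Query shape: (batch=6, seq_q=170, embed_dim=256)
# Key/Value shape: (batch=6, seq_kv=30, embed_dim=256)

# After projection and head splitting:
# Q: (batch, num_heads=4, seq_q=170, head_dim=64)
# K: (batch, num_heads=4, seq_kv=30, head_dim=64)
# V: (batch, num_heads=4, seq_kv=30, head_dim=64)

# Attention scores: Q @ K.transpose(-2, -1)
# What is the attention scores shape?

Input shape: (6, 170, 256)
Output shape: (6, 4, 170, 30)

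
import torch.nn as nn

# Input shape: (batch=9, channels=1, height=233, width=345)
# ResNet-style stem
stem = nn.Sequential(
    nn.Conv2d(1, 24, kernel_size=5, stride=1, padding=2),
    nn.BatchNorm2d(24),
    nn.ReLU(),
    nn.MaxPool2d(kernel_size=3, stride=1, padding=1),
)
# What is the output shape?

Input shape: (9, 1, 233, 345)
  -> after Conv2d 5x5 stride=1: (9, 24, 233, 345)
Output shape: (9, 24, 233, 345)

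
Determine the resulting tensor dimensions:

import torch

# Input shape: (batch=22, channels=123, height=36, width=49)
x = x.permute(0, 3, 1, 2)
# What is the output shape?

Input shape: (22, 123, 36, 49)
Output shape: (22, 49, 123, 36)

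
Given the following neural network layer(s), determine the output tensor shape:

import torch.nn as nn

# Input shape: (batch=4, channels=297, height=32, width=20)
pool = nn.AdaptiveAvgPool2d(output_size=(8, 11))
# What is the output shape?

Input shape: (4, 297, 32, 20)
Output shape: (4, 297, 8, 11)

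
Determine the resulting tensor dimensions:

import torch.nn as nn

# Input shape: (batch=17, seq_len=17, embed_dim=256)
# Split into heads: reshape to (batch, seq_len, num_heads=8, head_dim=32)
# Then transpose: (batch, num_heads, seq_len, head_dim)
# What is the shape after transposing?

Input shape: (17, 17, 256)
  -> after reshape: (17, 17, 8, 32)
Output shape: (17, 8, 17, 32)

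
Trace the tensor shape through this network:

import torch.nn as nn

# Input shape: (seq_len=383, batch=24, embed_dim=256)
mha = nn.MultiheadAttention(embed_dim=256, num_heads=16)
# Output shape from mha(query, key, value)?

Input shape: (383, 24, 256)
Output shape: (383, 24, 256)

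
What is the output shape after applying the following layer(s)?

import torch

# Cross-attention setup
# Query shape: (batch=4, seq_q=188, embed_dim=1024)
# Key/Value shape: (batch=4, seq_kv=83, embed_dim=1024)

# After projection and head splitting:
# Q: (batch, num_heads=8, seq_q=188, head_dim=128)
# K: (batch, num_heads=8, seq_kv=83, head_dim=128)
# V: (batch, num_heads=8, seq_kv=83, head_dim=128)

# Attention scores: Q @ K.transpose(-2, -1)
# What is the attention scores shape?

Input shape: (4, 188, 1024)
Output shape: (4, 8, 188, 83)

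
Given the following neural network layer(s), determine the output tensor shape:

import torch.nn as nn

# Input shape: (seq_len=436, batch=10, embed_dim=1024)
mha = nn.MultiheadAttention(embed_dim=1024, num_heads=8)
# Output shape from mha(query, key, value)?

Input shape: (436, 10, 1024)
Output shape: (436, 10, 1024)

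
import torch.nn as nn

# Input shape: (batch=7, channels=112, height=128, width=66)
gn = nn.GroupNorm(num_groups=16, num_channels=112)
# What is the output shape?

Input shape: (7, 112, 128, 66)
Output shape: (7, 112, 128, 66)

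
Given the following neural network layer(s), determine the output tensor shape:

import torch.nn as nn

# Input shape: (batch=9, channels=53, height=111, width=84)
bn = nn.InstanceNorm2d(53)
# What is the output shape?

Input shape: (9, 53, 111, 84)
Output shape: (9, 53, 111, 84)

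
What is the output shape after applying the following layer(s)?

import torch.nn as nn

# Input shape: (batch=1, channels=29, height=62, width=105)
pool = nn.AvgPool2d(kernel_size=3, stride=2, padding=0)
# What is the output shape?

Input shape: (1, 29, 62, 105)
Output shape: (1, 29, 30, 52)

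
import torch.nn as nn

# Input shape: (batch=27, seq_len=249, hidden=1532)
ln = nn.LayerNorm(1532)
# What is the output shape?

Input shape: (27, 249, 1532)
Output shape: (27, 249, 1532)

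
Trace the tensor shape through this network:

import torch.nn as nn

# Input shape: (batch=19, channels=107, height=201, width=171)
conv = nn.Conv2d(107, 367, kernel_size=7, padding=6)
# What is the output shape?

Input shape: (19, 107, 201, 171)
Output shape: (19, 367, 207, 177)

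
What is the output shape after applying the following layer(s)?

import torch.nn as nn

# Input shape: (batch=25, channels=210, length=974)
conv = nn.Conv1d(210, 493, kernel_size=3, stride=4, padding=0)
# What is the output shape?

Input shape: (25, 210, 974)
Output shape: (25, 493, 243)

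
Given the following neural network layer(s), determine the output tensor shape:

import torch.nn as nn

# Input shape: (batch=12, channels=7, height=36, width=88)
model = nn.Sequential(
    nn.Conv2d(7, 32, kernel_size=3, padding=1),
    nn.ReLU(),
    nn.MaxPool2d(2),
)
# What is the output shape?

Input shape: (12, 7, 36, 88)
  -> after Conv2d: (12, 32, 36, 88)
  -> after ReLU: (12, 32, 36, 88)
Output shape: (12, 32, 18, 44)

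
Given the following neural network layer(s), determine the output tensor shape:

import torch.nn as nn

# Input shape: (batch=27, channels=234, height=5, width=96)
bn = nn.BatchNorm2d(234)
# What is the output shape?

Input shape: (27, 234, 5, 96)
Output shape: (27, 234, 5, 96)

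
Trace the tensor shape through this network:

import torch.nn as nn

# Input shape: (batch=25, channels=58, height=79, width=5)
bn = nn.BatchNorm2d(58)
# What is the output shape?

Input shape: (25, 58, 79, 5)
Output shape: (25, 58, 79, 5)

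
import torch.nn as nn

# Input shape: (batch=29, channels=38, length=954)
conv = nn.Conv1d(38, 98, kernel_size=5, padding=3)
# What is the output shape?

Input shape: (29, 38, 954)
Output shape: (29, 98, 956)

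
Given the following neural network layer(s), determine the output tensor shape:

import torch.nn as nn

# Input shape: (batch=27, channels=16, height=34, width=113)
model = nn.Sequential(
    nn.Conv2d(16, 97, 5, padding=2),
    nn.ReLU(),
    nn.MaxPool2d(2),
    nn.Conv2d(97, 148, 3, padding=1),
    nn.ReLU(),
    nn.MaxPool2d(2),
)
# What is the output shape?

Input shape: (27, 16, 34, 113)
  -> after first Conv2d: (27, 97, 34, 113)
  -> after first MaxPool2d: (27, 97, 17, 56)
  -> after second Conv2d: (27, 148, 17, 56)
Output shape: (27, 148, 8, 28)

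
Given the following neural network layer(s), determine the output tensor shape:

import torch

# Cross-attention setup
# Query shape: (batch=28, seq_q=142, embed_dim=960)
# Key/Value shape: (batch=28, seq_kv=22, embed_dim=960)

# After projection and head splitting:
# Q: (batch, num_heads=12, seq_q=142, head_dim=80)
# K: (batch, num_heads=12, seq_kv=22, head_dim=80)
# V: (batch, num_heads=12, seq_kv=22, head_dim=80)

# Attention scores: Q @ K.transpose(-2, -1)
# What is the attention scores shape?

Input shape: (28, 142, 960)
Output shape: (28, 12, 142, 22)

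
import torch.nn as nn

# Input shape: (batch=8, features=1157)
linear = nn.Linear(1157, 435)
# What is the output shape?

Input shape: (8, 1157)
Output shape: (8, 435)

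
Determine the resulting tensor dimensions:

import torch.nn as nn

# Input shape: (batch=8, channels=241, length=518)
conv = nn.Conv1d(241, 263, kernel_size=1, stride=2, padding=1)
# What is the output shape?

Input shape: (8, 241, 518)
Output shape: (8, 263, 260)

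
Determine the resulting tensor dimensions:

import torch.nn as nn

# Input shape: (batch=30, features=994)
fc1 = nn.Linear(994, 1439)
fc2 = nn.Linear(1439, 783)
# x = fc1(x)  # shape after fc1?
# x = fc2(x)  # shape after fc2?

Input shape: (30, 994)
  -> after fc1: (30, 1439)
Output shape: (30, 783)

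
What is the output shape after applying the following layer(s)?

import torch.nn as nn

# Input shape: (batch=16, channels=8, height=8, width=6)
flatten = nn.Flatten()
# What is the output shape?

Input shape: (16, 8, 8, 6)
Output shape: (16, 384)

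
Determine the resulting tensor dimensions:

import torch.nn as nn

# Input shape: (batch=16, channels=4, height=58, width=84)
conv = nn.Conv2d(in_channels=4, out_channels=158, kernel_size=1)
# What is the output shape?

Input shape: (16, 4, 58, 84)
Output shape: (16, 158, 58, 84)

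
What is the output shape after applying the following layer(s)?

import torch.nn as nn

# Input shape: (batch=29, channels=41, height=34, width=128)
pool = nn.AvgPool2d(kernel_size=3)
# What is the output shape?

Input shape: (29, 41, 34, 128)
Output shape: (29, 41, 11, 42)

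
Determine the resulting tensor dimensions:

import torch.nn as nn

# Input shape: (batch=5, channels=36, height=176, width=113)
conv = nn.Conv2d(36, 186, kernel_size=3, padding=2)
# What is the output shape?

Input shape: (5, 36, 176, 113)
Output shape: (5, 186, 178, 115)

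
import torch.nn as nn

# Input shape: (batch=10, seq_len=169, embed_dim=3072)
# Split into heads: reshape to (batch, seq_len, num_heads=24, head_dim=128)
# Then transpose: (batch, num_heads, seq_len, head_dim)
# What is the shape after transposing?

Input shape: (10, 169, 3072)
  -> after reshape: (10, 169, 24, 128)
Output shape: (10, 24, 169, 128)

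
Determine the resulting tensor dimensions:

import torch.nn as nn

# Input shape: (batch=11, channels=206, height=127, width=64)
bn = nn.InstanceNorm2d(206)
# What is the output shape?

Input shape: (11, 206, 127, 64)
Output shape: (11, 206, 127, 64)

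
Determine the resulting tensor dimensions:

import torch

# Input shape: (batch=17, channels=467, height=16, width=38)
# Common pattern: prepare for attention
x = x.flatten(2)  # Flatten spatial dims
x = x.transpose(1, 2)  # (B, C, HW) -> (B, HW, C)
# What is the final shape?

Input shape: (17, 467, 16, 38)
  -> after flatten(2): (17, 467, 608)
Output shape: (17, 608, 467)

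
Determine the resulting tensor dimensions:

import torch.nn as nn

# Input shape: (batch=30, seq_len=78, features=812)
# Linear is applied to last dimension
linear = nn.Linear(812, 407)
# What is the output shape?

Input shape: (30, 78, 812)
Output shape: (30, 78, 407)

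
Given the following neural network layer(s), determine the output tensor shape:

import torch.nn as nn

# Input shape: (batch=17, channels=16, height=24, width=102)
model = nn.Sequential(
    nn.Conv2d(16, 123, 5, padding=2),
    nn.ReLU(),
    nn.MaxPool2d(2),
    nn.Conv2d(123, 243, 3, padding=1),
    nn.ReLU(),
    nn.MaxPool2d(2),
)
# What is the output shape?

Input shape: (17, 16, 24, 102)
  -> after first Conv2d: (17, 123, 24, 102)
  -> after first MaxPool2d: (17, 123, 12, 51)
  -> after second Conv2d: (17, 243, 12, 51)
Output shape: (17, 243, 6, 25)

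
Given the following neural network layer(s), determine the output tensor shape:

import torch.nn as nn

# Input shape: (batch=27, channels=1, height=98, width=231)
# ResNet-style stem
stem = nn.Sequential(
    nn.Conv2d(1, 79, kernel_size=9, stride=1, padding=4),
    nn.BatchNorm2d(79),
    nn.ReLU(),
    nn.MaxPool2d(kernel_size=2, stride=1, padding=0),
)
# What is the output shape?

Input shape: (27, 1, 98, 231)
  -> after Conv2d 9x9 stride=1: (27, 79, 98, 231)
Output shape: (27, 79, 97, 230)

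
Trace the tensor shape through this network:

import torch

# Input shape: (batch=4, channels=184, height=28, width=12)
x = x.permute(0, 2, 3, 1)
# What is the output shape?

Input shape: (4, 184, 28, 12)
Output shape: (4, 28, 12, 184)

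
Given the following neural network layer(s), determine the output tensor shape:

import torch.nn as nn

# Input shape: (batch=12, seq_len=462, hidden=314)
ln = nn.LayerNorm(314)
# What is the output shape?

Input shape: (12, 462, 314)
Output shape: (12, 462, 314)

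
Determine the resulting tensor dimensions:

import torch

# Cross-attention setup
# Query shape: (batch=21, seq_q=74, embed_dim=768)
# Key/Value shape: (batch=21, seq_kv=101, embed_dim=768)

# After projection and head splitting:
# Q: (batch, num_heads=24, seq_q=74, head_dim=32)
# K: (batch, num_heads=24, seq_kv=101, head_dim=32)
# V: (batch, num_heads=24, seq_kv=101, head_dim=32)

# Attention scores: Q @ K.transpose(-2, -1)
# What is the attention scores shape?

Input shape: (21, 74, 768)
Output shape: (21, 24, 74, 101)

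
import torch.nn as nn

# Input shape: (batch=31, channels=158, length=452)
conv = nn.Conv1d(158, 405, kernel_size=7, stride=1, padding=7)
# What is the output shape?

Input shape: (31, 158, 452)
Output shape: (31, 405, 460)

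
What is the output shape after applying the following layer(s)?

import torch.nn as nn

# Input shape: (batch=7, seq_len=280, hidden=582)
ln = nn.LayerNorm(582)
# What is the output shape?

Input shape: (7, 280, 582)
Output shape: (7, 280, 582)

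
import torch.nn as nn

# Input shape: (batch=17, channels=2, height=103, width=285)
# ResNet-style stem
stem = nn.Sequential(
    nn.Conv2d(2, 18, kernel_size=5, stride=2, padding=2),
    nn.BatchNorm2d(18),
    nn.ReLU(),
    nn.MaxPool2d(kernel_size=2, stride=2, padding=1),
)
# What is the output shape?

Input shape: (17, 2, 103, 285)
  -> after Conv2d 5x5 stride=2: (17, 18, 52, 143)
Output shape: (17, 18, 27, 72)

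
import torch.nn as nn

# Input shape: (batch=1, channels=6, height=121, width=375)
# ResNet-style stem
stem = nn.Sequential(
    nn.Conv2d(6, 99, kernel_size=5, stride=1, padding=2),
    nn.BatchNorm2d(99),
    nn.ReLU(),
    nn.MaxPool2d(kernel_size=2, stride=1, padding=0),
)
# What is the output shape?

Input shape: (1, 6, 121, 375)
  -> after Conv2d 5x5 stride=1: (1, 99, 121, 375)
Output shape: (1, 99, 120, 374)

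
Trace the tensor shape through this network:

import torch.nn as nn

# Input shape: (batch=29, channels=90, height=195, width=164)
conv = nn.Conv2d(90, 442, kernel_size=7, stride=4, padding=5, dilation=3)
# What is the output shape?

Input shape: (29, 90, 195, 164)
Output shape: (29, 442, 47, 39)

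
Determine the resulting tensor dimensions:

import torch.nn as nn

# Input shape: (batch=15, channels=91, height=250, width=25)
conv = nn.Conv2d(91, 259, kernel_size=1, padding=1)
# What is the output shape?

Input shape: (15, 91, 250, 25)
Output shape: (15, 259, 252, 27)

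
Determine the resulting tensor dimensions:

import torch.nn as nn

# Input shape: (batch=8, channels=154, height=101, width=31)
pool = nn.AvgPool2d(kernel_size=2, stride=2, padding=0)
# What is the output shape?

Input shape: (8, 154, 101, 31)
Output shape: (8, 154, 50, 15)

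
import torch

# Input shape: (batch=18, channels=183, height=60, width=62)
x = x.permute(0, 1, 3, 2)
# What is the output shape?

Input shape: (18, 183, 60, 62)
Output shape: (18, 183, 62, 60)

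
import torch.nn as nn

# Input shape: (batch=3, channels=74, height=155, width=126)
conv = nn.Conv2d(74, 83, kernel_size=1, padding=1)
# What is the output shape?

Input shape: (3, 74, 155, 126)
Output shape: (3, 83, 157, 128)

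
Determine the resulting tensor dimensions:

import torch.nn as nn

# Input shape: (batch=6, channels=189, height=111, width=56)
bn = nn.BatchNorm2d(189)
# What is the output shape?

Input shape: (6, 189, 111, 56)
Output shape: (6, 189, 111, 56)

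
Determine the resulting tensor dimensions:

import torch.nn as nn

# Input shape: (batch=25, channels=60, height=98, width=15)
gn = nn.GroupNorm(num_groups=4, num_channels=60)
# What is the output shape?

Input shape: (25, 60, 98, 15)
Output shape: (25, 60, 98, 15)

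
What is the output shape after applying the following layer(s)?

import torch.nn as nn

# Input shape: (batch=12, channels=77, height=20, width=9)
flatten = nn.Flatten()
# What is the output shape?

Input shape: (12, 77, 20, 9)
Output shape: (12, 13860)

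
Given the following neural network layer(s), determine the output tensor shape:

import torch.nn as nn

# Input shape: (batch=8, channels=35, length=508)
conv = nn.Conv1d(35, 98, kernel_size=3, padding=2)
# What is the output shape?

Input shape: (8, 35, 508)
Output shape: (8, 98, 510)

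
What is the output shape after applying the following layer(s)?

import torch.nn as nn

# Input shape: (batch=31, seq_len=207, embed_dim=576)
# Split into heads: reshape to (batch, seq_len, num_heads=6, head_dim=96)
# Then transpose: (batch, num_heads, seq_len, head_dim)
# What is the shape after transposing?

Input shape: (31, 207, 576)
  -> after reshape: (31, 207, 6, 96)
Output shape: (31, 6, 207, 96)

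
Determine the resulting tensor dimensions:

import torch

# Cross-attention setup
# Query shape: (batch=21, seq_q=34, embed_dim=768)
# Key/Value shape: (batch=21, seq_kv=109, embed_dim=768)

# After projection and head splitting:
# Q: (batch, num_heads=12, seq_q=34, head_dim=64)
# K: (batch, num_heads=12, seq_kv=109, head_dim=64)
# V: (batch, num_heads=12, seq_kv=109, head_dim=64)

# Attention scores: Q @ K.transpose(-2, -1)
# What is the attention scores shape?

Input shape: (21, 34, 768)
Output shape: (21, 12, 34, 109)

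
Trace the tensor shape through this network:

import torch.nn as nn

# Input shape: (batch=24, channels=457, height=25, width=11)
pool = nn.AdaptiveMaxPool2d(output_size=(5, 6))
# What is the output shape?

Input shape: (24, 457, 25, 11)
Output shape: (24, 457, 5, 6)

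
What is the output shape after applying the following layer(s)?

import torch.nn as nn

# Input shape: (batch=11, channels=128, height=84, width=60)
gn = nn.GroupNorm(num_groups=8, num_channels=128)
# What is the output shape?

Input shape: (11, 128, 84, 60)
Output shape: (11, 128, 84, 60)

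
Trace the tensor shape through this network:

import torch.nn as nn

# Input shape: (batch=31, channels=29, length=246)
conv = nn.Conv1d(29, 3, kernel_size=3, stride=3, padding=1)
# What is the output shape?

Input shape: (31, 29, 246)
Output shape: (31, 3, 82)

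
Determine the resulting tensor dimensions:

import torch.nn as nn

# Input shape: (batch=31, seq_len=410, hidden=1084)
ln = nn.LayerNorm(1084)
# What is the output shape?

Input shape: (31, 410, 1084)
Output shape: (31, 410, 1084)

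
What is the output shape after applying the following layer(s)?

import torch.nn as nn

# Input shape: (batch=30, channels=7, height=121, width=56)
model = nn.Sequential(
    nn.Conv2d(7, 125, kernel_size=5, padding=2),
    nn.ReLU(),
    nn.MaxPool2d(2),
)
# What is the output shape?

Input shape: (30, 7, 121, 56)
  -> after Conv2d: (30, 125, 121, 56)
  -> after ReLU: (30, 125, 121, 56)
Output shape: (30, 125, 60, 28)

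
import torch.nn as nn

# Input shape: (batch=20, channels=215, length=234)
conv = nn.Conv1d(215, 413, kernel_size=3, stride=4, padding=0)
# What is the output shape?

Input shape: (20, 215, 234)
Output shape: (20, 413, 58)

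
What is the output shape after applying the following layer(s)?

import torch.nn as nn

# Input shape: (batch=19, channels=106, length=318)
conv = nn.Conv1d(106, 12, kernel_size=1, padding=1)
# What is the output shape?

Input shape: (19, 106, 318)
Output shape: (19, 12, 320)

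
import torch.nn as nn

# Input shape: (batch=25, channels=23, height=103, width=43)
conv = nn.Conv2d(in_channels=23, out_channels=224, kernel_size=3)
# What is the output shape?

Input shape: (25, 23, 103, 43)
Output shape: (25, 224, 101, 41)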